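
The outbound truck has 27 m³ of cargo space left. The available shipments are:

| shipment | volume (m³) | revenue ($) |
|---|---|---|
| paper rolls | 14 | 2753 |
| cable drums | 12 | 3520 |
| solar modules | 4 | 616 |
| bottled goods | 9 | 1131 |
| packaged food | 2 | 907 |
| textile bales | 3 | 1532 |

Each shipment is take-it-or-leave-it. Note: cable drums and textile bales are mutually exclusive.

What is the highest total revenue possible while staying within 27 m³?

By revenue per m³: textile bales 510.67, packaged food 453.50, cable drums 293.33, paper rolls 196.64 lead.
Best packing: paper rolls + cable drums — 26 m³, 6273 total.
Runner-up cable drums + solar modules + bottled goods + packaged food tops out at 6174.

6273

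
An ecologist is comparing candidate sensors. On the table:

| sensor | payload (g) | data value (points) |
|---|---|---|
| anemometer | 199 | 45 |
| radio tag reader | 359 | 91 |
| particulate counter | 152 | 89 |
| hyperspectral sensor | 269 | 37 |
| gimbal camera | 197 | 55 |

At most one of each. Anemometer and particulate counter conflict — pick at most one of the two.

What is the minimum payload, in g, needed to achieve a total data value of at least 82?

152

Need the lightest bundle worth ≥ 82.
Taking particulate counter gives 89 (≥ 82) for 152 g.
Any bundle with less than 152 g falls short of 82.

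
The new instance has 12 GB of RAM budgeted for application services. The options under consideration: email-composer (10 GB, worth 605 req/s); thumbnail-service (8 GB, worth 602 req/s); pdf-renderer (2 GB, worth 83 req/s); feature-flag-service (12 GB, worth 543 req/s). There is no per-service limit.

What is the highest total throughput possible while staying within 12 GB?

Taking thumbnail-service + 2×pdf-renderer: 12 GB used, 768 in throughput.
Nothing else within 12 GB beats 768.

768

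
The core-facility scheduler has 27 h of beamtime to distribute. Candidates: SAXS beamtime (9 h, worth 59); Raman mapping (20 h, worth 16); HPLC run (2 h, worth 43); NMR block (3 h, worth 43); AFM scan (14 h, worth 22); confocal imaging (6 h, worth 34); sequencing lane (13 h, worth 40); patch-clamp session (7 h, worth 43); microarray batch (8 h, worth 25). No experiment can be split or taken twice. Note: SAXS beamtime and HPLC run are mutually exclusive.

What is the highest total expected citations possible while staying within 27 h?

Density check — HPLC run 21.50, NMR block 14.33, SAXS beamtime 6.56 are the best per h.
Taking HPLC run + NMR block + confocal imaging + patch-clamp session + microarray batch: 26 h used, 188 in expected citations.

188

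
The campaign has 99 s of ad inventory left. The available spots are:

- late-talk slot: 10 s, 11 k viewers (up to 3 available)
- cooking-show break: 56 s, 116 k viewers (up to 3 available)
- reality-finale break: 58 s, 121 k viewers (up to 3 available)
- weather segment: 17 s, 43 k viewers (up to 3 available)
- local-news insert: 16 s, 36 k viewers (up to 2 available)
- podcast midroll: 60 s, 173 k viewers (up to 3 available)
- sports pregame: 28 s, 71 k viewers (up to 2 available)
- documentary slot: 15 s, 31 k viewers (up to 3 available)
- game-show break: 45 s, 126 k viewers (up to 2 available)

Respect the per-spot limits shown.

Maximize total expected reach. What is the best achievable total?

Greedy by ratio would take late-talk slot + podcast midroll + sports pregame: 98 s used, total 255.
The 38 s tied up in late-talk slot and sports pregame is better spent on 2×weather segment — total rises to 259 (94 s).
No other feasible combination exceeds 259.

259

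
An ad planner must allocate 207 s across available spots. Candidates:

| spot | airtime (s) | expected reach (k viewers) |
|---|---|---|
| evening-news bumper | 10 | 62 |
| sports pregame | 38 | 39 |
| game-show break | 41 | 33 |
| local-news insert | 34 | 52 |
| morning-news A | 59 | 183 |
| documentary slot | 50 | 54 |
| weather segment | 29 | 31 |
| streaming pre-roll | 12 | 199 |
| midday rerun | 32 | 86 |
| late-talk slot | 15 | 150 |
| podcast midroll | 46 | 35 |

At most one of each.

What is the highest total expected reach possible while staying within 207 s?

The ratio heuristic lands on evening-news bumper + local-news insert + morning-news A + weather segment + streaming pre-roll + midday rerun + late-talk slot (763) but leaves 16 s idle.
The 29 s tied up in weather segment is better spent on sports pregame — total rises to 771 (200 s).
No other feasible combination exceeds 771.

771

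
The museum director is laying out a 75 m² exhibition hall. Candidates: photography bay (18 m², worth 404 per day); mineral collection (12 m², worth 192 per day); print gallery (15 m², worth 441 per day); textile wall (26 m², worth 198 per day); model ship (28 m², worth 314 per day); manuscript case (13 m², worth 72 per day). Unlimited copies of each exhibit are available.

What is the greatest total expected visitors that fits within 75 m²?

2205

Ranking by ratio (expected visitors/m²): print gallery 29.40, photography bay 22.44, mineral collection 16.00.
Best packing: 5×print gallery — 75 m², 2205 total.
That's the maximum — no swap from here does better than 2205.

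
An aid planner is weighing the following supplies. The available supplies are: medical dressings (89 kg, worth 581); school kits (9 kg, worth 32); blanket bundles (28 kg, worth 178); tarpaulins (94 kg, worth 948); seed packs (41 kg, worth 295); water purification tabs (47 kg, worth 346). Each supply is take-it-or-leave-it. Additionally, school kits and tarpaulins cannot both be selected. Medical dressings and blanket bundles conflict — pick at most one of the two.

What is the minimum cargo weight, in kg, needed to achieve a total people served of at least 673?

Minimise kg subject to total people served ≥ 673.
tarpaulins: 948 people served at 94 kg.
Any bundle with less than 94 kg falls short of 673.

94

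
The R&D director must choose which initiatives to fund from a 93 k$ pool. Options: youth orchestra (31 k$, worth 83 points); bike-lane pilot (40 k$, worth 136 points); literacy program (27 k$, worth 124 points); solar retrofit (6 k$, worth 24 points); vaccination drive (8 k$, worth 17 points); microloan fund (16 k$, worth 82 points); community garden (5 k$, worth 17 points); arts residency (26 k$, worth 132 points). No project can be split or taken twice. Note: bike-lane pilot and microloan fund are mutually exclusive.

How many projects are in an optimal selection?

6

Optimal total is 396.
literacy program + solar retrofit + vaccination drive + microloan fund + community garden + arts residency hits 396 at 88 k$.
Every optimal selection uses 6 projects.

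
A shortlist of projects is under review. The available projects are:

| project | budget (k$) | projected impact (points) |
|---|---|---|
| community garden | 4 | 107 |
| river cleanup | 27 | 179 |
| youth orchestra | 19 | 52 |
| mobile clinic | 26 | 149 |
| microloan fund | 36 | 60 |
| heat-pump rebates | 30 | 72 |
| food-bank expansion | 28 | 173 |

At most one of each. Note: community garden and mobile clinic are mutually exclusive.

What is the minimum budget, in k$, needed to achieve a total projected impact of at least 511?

78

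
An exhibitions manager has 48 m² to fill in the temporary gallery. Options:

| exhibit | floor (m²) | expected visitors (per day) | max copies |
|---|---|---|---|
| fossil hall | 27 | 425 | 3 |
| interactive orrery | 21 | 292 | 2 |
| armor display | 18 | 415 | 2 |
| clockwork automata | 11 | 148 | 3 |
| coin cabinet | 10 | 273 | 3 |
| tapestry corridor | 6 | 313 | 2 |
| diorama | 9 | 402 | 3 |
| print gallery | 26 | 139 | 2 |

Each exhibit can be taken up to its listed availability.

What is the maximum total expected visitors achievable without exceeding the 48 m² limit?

1845

Filling by ratio: 2×tapestry corridor + 3×diorama for 1832, with 9 m² left unused.
Replace diorama with armor display: the trade gains 13 net, giving 1845 at 48 m².
No other feasible combination exceeds 1845.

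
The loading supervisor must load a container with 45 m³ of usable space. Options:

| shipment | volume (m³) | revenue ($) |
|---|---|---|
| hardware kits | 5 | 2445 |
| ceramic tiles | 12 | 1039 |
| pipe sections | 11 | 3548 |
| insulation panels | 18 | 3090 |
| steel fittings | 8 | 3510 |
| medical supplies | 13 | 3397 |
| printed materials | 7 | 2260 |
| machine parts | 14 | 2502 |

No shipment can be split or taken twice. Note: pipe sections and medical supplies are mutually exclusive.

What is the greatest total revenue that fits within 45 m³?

14265

Ranking by ratio (revenue/m³): hardware kits 489.00, steel fittings 438.75, printed materials 322.86, pipe sections 322.55.
Hardware kits + pipe sections + steel fittings + printed materials + machine parts uses 45 of the 45 m³ and totals 14265.
Every other selection either busts 45 m³ or breaks a pairing rule or fails to beat 14265.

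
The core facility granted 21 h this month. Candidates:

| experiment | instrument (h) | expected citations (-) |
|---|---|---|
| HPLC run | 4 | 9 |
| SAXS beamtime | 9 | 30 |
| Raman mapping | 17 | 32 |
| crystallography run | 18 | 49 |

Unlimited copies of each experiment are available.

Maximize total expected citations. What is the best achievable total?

60

The ratio ordering already packs tightly: 2×SAXS beamtime, 18 h, 60.
No other feasible combination exceeds 60.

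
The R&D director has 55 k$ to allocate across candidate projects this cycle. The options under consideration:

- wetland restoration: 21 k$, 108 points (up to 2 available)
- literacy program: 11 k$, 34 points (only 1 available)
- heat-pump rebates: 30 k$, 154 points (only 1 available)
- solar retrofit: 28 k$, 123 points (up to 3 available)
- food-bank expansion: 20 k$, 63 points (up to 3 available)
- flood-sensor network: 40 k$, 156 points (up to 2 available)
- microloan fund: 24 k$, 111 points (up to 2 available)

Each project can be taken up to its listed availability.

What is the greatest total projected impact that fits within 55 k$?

265

Greedy by ratio would take 2×wetland restoration + literacy program: 53 k$ used, total 250.
The 53 k$ tied up in 2×wetland restoration and literacy program is better spent on heat-pump rebates + microloan fund — total rises to 265 (54 k$).
Every other selection either busts 55 k$ or exceeds an availability limit or fails to beat 265.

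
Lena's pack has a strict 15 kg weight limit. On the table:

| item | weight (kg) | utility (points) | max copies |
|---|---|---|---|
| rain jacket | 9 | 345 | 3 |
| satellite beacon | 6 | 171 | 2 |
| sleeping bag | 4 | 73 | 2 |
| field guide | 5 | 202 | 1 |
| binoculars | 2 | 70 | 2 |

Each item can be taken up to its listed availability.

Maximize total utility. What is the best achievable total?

547

By utility per kg: field guide 40.40, rain jacket 38.33, binoculars 35.00 lead.
The ratio ordering already packs tightly: rain jacket + field guide, 14 kg, 547.
No other feasible combination exceeds 547.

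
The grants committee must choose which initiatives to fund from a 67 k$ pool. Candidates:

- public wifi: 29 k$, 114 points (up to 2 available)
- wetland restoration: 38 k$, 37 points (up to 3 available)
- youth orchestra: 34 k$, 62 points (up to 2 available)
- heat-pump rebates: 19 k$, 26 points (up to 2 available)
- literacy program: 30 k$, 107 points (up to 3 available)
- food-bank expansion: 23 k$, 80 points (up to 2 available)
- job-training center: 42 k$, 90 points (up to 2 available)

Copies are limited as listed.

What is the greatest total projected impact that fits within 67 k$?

Taking 2×public wifi: 58 k$ used, 228 in projected impact.
No other feasible combination exceeds 228.

228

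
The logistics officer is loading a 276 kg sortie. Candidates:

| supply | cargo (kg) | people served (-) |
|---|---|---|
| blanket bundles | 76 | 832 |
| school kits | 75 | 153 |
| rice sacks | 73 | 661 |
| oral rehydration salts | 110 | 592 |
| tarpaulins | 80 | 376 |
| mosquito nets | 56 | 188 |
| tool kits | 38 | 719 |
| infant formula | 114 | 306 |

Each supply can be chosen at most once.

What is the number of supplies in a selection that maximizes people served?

Best achievable people served is 2588.
One optimal bundle: blanket bundles + rice sacks + tarpaulins + tool kits (267 kg).
Any selection reaching 2588 contains exactly 4 supplies.

4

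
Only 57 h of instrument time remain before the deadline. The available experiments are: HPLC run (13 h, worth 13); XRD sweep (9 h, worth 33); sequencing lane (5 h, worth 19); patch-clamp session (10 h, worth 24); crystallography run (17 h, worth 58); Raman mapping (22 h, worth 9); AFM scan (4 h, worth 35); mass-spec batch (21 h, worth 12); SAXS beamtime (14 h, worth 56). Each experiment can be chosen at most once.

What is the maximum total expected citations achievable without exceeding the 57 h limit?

The ratio heuristic lands on XRD sweep + sequencing lane + crystallography run + AFM scan + SAXS beamtime (201) but leaves 8 h idle.
Replace sequencing lane with patch-clamp session: the trade gains 5 net, giving 206 at 54 h.
The spare 3 h is too small for any remaining experiment, and no exchange beats 206.

206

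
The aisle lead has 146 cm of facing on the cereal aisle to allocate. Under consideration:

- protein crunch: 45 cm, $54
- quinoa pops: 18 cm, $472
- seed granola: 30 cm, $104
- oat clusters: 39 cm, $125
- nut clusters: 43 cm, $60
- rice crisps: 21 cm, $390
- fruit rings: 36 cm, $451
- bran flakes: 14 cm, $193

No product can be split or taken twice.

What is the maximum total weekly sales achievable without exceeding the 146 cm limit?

1631

Density check — quinoa pops 26.22, rice crisps 18.57, bran flakes 13.79 are the best per cm.
Filling by ratio: quinoa pops + seed granola + rice crisps + fruit rings + bran flakes for 1610, with 27 cm left unused.
The 30 cm tied up in seed granola is better spent on oat clusters — total rises to 1631 (128 cm).
The spare 18 cm is too small for any remaining product, and no exchange beats 1631.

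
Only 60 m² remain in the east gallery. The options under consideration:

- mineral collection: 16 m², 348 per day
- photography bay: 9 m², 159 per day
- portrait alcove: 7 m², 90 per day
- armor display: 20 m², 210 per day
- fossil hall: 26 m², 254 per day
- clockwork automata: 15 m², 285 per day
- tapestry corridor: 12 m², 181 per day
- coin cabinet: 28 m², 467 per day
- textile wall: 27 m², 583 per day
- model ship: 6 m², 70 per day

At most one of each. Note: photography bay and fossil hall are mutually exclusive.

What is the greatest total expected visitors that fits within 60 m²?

1216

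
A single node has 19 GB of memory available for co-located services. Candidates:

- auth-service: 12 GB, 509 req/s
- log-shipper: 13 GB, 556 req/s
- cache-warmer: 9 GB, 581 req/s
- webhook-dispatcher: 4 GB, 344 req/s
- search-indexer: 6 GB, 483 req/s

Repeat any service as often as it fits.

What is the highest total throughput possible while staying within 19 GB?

1515

Filling by ratio: 4×webhook-dispatcher for 1376, with 3 GB left unused.
The 4 GB tied up in webhook-dispatcher is better spent on search-indexer — total rises to 1515 (18 GB).
Every other selection either busts 19 GB or fails to beat 1515.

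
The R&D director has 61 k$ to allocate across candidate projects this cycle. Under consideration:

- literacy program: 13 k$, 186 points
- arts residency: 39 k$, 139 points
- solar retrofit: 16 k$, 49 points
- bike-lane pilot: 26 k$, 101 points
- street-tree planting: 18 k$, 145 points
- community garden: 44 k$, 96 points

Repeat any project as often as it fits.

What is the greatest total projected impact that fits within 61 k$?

744

By projected impact per k$: literacy program 14.31, street-tree planting 8.06, bike-lane pilot 3.88 lead.
Taking 4×literacy program: 52 k$ used, 744 in projected impact.
The spare 9 k$ is too small for any remaining project, and no exchange beats 744.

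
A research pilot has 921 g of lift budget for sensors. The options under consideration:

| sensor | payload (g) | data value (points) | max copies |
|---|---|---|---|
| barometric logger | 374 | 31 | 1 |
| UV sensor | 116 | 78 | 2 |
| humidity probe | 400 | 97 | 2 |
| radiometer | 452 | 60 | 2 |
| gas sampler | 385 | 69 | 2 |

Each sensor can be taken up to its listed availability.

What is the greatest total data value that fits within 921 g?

A density-first pass picks 2×UV sensor + humidity probe — 253 at 632 g.
Replace UV sensor with humidity probe: the trade gains 19 net, giving 272 at 916 g.
The spare 5 g is too small for any remaining sensor, and no exchange beats 272.

272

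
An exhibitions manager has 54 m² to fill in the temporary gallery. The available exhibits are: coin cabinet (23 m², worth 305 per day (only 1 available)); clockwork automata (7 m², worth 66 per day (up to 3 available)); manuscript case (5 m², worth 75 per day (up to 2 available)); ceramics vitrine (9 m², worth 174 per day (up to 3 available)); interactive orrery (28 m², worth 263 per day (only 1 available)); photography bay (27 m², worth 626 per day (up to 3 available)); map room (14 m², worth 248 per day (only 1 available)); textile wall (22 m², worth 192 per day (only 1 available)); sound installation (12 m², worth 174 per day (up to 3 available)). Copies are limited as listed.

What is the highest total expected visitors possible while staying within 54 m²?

1252

Ranking by ratio (expected visitors/m²): photography bay 23.19, ceramics vitrine 19.33, map room 17.71, manuscript case 15.00.
Taking 2×photography bay: 54 m² used, 1252 in expected visitors.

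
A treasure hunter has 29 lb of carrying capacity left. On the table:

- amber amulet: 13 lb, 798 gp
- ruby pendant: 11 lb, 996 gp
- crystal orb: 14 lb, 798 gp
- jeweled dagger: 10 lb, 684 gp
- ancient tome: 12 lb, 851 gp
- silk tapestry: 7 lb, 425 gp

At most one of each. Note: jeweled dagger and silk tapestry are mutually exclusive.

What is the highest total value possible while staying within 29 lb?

1847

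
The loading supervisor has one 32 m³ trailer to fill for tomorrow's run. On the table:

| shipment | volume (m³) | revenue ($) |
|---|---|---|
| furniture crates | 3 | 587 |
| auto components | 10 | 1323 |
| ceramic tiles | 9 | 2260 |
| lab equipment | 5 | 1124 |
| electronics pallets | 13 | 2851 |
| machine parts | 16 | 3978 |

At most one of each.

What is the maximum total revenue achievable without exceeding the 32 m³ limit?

7416

Ranking by ratio (revenue/m³): ceramic tiles 251.11, machine parts 248.62, lab equipment 224.80.
Filling by ratio: ceramic tiles + lab equipment + machine parts for 7362, with 2 m³ left unused.
Dropping ceramic tiles and lab equipment frees 14 m³; slotting in furniture crates + electronics pallets (16 m³) lifts the total to 7416 at 32 m³.
The closest alternative, ceramic tiles + lab equipment + machine parts, reaches only 7362.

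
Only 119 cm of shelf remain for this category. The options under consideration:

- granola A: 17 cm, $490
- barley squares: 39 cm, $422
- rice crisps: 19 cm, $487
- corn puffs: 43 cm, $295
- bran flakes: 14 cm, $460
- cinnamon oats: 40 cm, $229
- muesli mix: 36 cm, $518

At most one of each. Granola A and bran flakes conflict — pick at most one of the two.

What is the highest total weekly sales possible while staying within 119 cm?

1917

Ranking by ratio (weekly sales/cm): bran flakes 32.86, granola A 28.82, rice crisps 25.63.
Granola A + barley squares + rice crisps + muesli mix uses 111 of the 119 cm and totals 1917.
Runner-up barley squares + rice crisps + bran flakes + muesli mix tops out at 1887.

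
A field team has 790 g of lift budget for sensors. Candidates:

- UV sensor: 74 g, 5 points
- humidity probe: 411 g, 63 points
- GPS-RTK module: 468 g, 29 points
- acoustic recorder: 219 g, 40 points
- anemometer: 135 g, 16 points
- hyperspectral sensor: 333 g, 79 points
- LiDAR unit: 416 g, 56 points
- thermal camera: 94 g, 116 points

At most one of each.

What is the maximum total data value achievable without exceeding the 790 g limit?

251

Ranking by ratio (data value/g): thermal camera 1.23, hyperspectral sensor 0.24, acoustic recorder 0.18.
The ratio ordering already packs tightly: acoustic recorder + anemometer + hyperspectral sensor + thermal camera, 781 g, 251.
Runner-up UV sensor + acoustic recorder + hyperspectral sensor + thermal camera tops out at 240.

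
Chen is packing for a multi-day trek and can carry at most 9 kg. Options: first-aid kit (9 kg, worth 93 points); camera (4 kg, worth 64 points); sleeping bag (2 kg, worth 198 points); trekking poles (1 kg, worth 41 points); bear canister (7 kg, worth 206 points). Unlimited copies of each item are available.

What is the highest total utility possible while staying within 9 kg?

833

Density check — sleeping bag 99.00, trekking poles 41.00, bear canister 29.43 are the best per kg.
Taking 4×sleeping bag + trekking poles: 9 kg used, 833 in utility.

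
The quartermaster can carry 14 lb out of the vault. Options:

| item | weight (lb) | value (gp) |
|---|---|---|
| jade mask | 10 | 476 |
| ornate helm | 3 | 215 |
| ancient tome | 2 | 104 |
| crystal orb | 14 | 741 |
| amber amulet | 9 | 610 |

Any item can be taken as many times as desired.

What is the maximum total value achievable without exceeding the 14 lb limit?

Best packing: 4×ornate helm + ancient tome — 14 lb, 964 total.
That's the maximum — no swap from here does better than 964.

964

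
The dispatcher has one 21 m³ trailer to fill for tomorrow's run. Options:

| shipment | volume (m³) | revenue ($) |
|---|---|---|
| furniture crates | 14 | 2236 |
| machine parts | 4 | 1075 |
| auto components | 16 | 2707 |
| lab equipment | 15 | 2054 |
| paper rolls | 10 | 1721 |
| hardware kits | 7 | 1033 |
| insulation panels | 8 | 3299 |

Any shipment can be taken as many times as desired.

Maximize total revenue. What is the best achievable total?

7673

Best packing: machine parts + 2×insulation panels — 20 m³, 7673 total.
Every other selection either busts 21 m³ or fails to beat 7673.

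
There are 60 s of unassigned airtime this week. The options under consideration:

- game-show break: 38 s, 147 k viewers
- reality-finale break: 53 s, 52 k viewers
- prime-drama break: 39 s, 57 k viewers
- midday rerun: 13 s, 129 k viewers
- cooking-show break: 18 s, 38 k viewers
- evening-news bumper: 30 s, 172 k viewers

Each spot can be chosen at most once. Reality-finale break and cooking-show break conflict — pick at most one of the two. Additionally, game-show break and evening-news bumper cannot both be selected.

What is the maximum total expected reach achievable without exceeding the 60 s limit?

301

Best packing: midday rerun + evening-news bumper — 43 s, 301 total.
The spare 17 s is too small for any remaining spot, and no feasible exchange beats 301.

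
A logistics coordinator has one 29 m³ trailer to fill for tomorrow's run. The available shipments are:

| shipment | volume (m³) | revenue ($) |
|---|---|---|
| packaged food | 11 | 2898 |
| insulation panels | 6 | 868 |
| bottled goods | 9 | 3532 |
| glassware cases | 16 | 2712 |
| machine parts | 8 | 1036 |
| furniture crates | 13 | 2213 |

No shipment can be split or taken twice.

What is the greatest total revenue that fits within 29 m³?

7466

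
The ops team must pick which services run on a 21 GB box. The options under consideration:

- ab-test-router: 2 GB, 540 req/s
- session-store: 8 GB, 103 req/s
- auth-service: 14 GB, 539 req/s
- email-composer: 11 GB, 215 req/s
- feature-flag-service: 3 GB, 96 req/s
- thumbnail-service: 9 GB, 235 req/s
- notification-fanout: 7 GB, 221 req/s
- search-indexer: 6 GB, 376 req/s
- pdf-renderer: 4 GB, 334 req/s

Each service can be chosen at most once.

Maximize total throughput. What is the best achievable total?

1485

Filling by ratio: ab-test-router + feature-flag-service + search-indexer + pdf-renderer for 1346, with 6 GB left unused.
The 3 GB tied up in feature-flag-service is better spent on thumbnail-service — total rises to 1485 (21 GB).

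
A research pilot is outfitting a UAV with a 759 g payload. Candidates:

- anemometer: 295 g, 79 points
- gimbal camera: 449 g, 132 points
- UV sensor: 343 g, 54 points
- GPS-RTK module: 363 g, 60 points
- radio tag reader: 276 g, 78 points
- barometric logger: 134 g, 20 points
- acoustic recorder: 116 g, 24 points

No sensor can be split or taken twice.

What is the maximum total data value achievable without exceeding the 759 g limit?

Greedy by ratio would take gimbal camera + radio tag reader: 725 g used, total 210.
Replace radio tag reader with anemometer: the trade gains 1 net, giving 211 at 744 g.

211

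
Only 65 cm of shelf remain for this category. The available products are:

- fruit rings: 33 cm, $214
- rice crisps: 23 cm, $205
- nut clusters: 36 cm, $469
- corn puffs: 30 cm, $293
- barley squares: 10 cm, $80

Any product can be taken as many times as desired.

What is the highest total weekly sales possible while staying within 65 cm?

Density check — nut clusters 13.03, corn puffs 9.77, rice crisps 8.91, barley squares 8.00 are the best per cm.
Best packing: rice crisps + nut clusters — 59 cm, 674 total.
Nothing else within 65 cm beats 674.

674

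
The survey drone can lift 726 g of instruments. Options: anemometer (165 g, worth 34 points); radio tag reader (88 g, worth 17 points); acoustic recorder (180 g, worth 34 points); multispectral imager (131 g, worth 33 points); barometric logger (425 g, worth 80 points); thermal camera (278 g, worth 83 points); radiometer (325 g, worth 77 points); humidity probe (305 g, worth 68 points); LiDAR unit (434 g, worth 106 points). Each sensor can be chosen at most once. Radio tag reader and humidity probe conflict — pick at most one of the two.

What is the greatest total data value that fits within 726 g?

The ratio heuristic lands on multispectral imager + thermal camera + humidity probe (184) but leaves 12 g idle.
Dropping multispectral imager and humidity probe frees 436 g; slotting in LiDAR unit (434 g) lifts the total to 189 at 712 g.
Runner-up multispectral imager + thermal camera + humidity probe tops out at 184.

189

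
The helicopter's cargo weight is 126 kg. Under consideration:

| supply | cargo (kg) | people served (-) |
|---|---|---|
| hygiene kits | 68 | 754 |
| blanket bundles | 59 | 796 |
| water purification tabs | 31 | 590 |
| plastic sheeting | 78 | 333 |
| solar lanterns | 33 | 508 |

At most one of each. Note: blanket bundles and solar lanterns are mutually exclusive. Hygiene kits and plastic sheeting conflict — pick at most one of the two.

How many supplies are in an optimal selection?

2

Optimal total is 1386.
One optimal bundle: blanket bundles + water purification tabs (90 kg).
Every optimal selection uses 2 supplies.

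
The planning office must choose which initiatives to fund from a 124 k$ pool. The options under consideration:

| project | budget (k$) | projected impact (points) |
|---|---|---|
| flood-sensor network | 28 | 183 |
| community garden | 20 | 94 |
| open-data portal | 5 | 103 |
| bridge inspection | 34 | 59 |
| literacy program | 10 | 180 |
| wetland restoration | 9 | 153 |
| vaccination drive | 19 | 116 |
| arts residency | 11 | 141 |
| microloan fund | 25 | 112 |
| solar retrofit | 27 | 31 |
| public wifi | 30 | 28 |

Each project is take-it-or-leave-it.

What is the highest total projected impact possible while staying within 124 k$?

By projected impact per k$: open-data portal 20.60, literacy program 18.00, wetland restoration 17.00, arts residency 12.82 lead.
Taking the top-ratio projects first gives flood-sensor network + community garden + open-data portal + literacy program + wetland restoration + vaccination drive + arts residency for 970 (102 k$).
Dropping community garden frees 20 k$; slotting in microloan fund (25 k$) lifts the total to 988 at 107 k$.
Every other selection either busts 124 k$ or fails to beat 988.

988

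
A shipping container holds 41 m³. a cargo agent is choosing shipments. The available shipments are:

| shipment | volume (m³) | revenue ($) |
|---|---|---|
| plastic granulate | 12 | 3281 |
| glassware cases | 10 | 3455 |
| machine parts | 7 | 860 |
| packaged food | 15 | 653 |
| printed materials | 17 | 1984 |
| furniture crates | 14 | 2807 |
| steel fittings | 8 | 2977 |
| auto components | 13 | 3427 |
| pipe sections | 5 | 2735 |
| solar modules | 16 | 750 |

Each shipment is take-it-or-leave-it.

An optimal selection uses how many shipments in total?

4

Optimal total is 12898.
plastic granulate + glassware cases + auto components + pipe sections hits 12898 at 40 m³.
All optima have 4 shipments.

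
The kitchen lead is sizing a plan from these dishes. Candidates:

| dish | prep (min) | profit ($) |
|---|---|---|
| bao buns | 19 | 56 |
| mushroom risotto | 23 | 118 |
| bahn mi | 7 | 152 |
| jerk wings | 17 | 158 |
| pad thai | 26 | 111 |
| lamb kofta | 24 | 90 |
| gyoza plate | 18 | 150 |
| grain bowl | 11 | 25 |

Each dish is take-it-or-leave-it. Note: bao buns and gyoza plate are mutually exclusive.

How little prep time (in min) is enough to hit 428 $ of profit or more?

Look for the lowest-prep combination reaching 428.
Taking bahn mi + jerk wings + gyoza plate gives 460 (≥ 428) for 42 min.
No combination under 42 min hits 428.

42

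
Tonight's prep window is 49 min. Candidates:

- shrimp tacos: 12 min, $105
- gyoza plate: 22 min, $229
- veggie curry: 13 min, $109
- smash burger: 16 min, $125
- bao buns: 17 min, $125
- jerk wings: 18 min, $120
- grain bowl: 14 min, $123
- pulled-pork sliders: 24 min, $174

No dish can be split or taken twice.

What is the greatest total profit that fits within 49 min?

461

By profit per min: gyoza plate 10.41, grain bowl 8.79, shrimp tacos 8.75, veggie curry 8.38 lead.
Greedy by ratio would take shrimp tacos + gyoza plate + grain bowl: 48 min used, total 457.
Replace shrimp tacos with veggie curry: the trade gains 4 net, giving 461 at 49 min.
Next best is shrimp tacos + gyoza plate + grain bowl at 457 (48 min) — short by 4.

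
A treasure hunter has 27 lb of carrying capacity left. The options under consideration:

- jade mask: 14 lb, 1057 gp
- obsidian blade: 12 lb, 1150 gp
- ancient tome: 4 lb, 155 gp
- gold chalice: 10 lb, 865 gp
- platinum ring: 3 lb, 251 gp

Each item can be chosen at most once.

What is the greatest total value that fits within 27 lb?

2266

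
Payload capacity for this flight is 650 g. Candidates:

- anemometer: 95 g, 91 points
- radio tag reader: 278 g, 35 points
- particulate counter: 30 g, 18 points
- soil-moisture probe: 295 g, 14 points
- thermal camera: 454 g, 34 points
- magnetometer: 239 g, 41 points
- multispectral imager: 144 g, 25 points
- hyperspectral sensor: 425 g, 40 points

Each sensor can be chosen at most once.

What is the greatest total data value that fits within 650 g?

A density-first pass picks anemometer + particulate counter + magnetometer + multispectral imager — 175 at 508 g.
The 144 g tied up in multispectral imager is better spent on radio tag reader — total rises to 185 (642 g).

185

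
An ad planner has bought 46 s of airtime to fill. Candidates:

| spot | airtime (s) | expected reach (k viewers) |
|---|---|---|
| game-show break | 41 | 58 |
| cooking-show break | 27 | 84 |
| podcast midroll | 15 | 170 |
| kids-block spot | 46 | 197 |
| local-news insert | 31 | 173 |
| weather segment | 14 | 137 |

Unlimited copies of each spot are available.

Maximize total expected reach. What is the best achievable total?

510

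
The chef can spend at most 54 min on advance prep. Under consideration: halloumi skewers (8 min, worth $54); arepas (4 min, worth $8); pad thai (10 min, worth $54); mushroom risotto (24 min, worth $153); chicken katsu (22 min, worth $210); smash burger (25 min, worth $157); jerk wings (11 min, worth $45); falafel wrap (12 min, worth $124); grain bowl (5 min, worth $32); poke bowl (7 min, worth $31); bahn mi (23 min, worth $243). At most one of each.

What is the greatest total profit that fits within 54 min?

Greedy by ratio would take halloumi skewers + arepas + falafel wrap + grain bowl + bahn mi: 52 min used, total 461.
Dropping arepas and falafel wrap and grain bowl frees 21 min; slotting in chicken katsu (22 min) lifts the total to 507 at 53 min.
An exhaustive check of the 2048 subsets confirms 507.

507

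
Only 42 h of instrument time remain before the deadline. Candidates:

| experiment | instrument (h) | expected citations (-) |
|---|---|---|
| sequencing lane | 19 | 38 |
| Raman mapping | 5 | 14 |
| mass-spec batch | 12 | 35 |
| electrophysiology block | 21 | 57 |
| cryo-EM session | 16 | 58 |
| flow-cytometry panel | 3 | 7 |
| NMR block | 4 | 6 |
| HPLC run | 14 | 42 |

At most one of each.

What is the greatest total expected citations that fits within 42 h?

Taking mass-spec batch + cryo-EM session + HPLC run: 42 h used, 135 in expected citations.
An exhaustive check of the 256 subsets confirms 135.

135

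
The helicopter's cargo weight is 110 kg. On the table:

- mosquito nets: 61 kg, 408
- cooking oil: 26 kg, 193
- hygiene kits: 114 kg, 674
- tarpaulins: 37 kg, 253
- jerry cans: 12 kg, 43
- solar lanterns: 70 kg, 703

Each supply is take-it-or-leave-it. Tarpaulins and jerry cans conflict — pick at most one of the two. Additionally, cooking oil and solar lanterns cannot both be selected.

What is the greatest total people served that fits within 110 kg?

956

Tarpaulins + solar lanterns uses 107 of the 110 kg and totals 956.
That's the maximum — no feasible swap from here does better than 956.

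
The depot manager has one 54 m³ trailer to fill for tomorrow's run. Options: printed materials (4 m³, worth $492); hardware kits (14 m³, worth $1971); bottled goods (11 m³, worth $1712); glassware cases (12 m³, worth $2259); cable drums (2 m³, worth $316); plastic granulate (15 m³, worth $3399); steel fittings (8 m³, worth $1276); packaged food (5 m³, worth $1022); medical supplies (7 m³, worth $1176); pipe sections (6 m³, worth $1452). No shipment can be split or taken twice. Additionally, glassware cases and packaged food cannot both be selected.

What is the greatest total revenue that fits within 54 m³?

Taking bottled goods + glassware cases + cable drums + plastic granulate + steel fittings + pipe sections: 54 m³ used, 10414 in revenue.

10414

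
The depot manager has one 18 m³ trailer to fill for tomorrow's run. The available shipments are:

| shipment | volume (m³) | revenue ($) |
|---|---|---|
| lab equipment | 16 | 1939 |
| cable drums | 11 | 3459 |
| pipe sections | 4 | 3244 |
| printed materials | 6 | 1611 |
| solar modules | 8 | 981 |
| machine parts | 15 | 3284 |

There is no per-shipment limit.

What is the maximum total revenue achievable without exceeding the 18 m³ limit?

4×pipe sections uses 16 of the 18 m³ and totals 12976.
Nothing else within 18 m³ beats 12976.

12976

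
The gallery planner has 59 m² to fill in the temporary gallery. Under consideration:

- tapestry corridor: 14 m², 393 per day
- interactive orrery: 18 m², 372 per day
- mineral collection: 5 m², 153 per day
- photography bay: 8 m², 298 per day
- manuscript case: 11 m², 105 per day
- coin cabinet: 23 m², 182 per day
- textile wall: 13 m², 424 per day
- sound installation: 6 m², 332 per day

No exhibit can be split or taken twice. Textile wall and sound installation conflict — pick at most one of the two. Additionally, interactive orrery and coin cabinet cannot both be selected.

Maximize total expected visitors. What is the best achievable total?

Best packing: tapestry corridor + interactive orrery + mineral collection + photography bay + textile wall — 58 m², 1640 total.
Next best is tapestry corridor + interactive orrery + mineral collection + photography bay + sound installation at 1548 (51 m²) — short by 92.

1640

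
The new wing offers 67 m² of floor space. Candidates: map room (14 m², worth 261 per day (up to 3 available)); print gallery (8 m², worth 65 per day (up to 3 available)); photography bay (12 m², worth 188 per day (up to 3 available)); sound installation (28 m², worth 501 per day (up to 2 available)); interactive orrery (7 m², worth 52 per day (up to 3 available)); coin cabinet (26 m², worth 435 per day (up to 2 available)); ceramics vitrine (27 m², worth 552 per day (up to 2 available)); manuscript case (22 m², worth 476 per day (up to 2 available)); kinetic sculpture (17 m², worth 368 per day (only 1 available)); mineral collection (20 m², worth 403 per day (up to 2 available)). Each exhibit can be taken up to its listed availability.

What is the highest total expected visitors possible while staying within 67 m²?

1396

Taking the top-ratio exhibits first gives 2×manuscript case + kinetic sculpture for 1320 (61 m²).
Dropping manuscript case frees 22 m²; slotting in ceramics vitrine (27 m²) lifts the total to 1396 at 66 m².
Every other selection either busts 67 m² or exceeds an availability limit or fails to beat 1396.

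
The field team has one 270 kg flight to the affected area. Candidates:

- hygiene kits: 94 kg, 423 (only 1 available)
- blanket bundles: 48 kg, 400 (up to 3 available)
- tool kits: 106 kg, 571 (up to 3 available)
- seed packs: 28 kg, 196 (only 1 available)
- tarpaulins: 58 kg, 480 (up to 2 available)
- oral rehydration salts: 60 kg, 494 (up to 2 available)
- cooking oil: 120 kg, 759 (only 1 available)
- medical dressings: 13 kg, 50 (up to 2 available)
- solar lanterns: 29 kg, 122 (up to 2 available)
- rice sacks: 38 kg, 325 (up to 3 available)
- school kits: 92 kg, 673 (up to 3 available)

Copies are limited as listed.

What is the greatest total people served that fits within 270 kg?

2269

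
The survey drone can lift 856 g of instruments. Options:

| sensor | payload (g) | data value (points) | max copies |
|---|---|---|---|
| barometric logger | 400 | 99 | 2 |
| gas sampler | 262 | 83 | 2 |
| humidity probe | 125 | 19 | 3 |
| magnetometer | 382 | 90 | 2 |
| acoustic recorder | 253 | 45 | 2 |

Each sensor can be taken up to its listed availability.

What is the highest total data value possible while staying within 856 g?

211

Taking 2×gas sampler + acoustic recorder: 777 g used, 211 in data value.
The spare 79 g is too small for any remaining sensor, and no exchange beats 211.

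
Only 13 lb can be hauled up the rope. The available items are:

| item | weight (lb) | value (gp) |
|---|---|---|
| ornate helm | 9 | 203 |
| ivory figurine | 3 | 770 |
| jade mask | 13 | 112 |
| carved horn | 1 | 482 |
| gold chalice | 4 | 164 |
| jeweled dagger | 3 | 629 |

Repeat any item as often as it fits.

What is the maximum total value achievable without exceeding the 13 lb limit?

6266

Best packing: 13×carved horn — 13 lb, 6266 total.
That's the maximum — no swap from here does better than 6266.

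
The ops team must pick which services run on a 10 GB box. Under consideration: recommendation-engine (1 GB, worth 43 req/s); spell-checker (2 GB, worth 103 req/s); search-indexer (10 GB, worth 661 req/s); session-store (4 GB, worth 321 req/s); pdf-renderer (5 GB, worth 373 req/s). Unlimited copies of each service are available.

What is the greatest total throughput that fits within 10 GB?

746

A density-first pass picks spell-checker + 2×session-store — 745 at 10 GB.
Replace spell-checker and 2×session-store with 2×pdf-renderer: the trade gains 1 net, giving 746 at 10 GB.
No other feasible combination exceeds 746.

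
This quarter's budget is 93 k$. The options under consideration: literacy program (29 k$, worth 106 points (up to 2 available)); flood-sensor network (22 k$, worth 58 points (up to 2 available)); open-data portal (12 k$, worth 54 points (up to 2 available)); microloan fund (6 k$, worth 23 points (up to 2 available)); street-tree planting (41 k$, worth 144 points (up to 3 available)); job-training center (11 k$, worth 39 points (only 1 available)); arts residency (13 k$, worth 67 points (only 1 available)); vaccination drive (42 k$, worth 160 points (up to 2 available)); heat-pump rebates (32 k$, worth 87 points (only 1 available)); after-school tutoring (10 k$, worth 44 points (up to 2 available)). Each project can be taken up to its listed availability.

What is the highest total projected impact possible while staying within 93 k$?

392

Filling by ratio: 2×open-data portal + 2×microloan fund + job-training center + arts residency + 2×after-school tutoring for 348, with 13 k$ left unused.
Dropping open-data portal and microloan fund and job-training center frees 29 k$; slotting in vaccination drive (42 k$) lifts the total to 392 at 93 k$.
Nothing else within 93 k$ beats 392.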